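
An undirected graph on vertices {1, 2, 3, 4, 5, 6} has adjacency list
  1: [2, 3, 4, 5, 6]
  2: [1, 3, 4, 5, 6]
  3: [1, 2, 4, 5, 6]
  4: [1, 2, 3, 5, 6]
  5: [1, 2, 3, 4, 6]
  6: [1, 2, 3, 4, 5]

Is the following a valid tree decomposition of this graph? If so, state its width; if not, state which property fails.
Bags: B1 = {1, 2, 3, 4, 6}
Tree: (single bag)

No — vertex 5 appears in no bag.

A tree decomposition must satisfy three properties: every vertex lies in some bag; for every edge, both endpoints lie together in some bag; and for every vertex, the bags containing it form a connected subtree. Here vertex 5 appears in no bag, so the decomposition is invalid.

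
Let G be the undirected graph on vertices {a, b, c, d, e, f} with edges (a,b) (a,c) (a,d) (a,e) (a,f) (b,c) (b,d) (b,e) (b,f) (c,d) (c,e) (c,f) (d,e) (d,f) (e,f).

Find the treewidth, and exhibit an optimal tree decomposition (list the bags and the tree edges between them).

Treewidth 5.
One optimal decomposition is:
Bags: B1 = {a, b, c, d, e, f}
Tree: (single bag)

A single bag containing all 6 vertices is trivially a valid decomposition of width 5. On the other hand G contains the 6-clique {a, b, c, d, e, f}. A clique must lie in a single bag of any decomposition, so no decomposition can have width below 5. Hence tw(G) = 5 exactly.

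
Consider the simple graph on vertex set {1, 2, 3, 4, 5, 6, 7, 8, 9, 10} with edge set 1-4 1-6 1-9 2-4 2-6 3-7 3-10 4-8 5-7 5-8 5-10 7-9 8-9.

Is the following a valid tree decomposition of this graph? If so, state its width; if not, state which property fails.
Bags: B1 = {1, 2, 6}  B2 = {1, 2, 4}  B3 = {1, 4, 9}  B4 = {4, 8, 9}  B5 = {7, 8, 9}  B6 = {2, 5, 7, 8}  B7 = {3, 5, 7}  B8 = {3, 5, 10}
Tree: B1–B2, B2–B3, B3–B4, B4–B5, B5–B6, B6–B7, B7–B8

No — bags containing vertex 2 are not connected in the tree.

A tree decomposition must satisfy three properties: every vertex lies in some bag; for every edge, both endpoints lie together in some bag; and for every vertex, the bags containing it form a connected subtree. Here bags containing vertex 2 are not connected in the tree, so the decomposition is invalid.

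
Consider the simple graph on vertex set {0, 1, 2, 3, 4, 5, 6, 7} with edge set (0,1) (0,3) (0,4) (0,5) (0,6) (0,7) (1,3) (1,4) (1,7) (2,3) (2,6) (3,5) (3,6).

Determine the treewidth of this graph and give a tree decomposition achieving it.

Every bag has size at most 3, so the width is 3 − 1 = 2 and tw(G) ≤ 2. For the lower bound, the 3 vertices {0, 1, 3} are pairwise adjacent, and any tree decomposition puts a clique entirely inside one bag — forcing width ≥ 2. Combining the bounds, tw(G) = 2.

Treewidth 2.
One optimal decomposition is:
Bags: B1 = {0, 1, 3}  B2 = {0, 1, 7}  B3 = {0, 3, 6}  B4 = {0, 1, 4}  B5 = {0, 3, 5}  B6 = {2, 3, 6}
Tree: B1–B2, B1–B3, B2–B4, B1–B5, B3–B6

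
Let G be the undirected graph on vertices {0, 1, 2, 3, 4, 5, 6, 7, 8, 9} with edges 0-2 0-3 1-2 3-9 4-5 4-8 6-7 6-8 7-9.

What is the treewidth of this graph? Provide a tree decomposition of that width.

The largest bag has 2 vertices, giving width 1; this decomposition certifies tw(G) ≤ 1. Any graph with an edge has treewidth ≥ 1, and G has the edge 1–2. Therefore the treewidth is 1.

Treewidth 1.
Bags: B1 = {1, 2}  B2 = {0, 2}  B3 = {0, 3}  B4 = {3, 9}  B5 = {7, 9}  B6 = {6, 7}  B7 = {6, 8}  B8 = {4, 8}  B9 = {4, 5}
Tree: B1–B2, B2–B3, B3–B4, B4–B5, B5–B6, B6–B7, B7–B8, B8–B9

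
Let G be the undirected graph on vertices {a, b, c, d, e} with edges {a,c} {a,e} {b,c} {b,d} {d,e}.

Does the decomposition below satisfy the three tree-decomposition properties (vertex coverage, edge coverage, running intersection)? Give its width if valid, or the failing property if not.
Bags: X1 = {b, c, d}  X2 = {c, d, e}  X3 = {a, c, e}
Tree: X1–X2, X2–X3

Vertex coverage: the bags together contain {a, b, c, d, e}, the full vertex set. Edge coverage: each edge of G has both endpoints in at least one bag. Running intersection: for every vertex, the bags containing it form a connected subtree. All three properties hold, so this is a valid tree decomposition of width max|bag| − 1 = 2, and hence tw(G) ≤ 2.

Yes; width 2.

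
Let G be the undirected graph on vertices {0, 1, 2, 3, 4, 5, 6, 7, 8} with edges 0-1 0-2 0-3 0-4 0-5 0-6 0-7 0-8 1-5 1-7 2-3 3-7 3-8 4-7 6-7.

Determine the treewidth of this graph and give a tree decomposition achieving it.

Treewidth 2.
Bags: B1 = {0, 3, 7}  B2 = {0, 2, 3}  B3 = {0, 3, 8}  B4 = {0, 1, 7}  B5 = {0, 1, 5}  B6 = {0, 6, 7}  B7 = {0, 4, 7}
Tree: B1–B2, B1–B3, B1–B4, B4–B5, B1–B6, B6–B7

Every bag has size at most 3, so the width is 3 − 1 = 2 and tw(G) ≤ 2. On the other hand G contains the 3-clique {0, 3, 8}. A clique must lie in a single bag of any decomposition, so no decomposition can have width below 2. The upper and lower bounds meet at 2, so that is the treewidth.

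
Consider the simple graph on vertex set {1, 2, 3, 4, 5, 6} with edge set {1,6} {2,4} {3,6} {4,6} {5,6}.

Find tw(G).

1

A width-1 tree decomposition is:
Bags: B1 = {5, 6}  B2 = {1, 6}  B3 = {4, 6}  B4 = {2, 4}  B5 = {3, 6}
Tree: B1–B2, B2–B3, B3–B4, B3–B5
The largest bag has 2 vertices, giving width 1; this decomposition certifies tw(G) ≤ 1. Since G has at least one edge (e.g. 6–5), it is not an edgeless graph, so tw(G) ≥ 1. Combining the bounds, tw(G) = 1.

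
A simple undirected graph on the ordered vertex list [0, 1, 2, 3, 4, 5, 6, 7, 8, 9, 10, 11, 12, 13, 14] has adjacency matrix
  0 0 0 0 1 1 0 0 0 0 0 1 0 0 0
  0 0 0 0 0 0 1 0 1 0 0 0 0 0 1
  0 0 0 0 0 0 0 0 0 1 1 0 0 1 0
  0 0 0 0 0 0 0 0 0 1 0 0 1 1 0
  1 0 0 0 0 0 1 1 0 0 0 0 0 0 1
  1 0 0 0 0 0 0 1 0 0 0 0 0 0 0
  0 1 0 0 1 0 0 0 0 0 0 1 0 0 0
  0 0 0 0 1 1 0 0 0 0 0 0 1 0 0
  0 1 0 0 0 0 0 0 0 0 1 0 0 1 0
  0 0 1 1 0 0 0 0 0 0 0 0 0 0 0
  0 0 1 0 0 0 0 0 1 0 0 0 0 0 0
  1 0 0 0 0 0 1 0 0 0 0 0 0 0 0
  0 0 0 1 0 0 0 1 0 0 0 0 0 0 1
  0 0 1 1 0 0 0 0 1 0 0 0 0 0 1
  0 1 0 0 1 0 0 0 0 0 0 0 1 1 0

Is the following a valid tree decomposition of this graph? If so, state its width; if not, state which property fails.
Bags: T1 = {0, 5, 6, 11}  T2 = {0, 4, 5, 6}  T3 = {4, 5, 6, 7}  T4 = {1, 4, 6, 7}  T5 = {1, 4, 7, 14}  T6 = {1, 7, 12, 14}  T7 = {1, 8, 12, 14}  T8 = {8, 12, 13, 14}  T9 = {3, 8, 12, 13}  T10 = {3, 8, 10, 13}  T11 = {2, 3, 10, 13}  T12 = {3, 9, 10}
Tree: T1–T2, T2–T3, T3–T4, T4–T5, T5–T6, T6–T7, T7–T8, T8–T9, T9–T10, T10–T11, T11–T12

No — edge (2,9) lies in no bag.

A tree decomposition must satisfy three properties: every vertex lies in some bag; for every edge, both endpoints lie together in some bag; and for every vertex, the bags containing it form a connected subtree. Here edge (2,9) lies in no bag, so the decomposition is invalid.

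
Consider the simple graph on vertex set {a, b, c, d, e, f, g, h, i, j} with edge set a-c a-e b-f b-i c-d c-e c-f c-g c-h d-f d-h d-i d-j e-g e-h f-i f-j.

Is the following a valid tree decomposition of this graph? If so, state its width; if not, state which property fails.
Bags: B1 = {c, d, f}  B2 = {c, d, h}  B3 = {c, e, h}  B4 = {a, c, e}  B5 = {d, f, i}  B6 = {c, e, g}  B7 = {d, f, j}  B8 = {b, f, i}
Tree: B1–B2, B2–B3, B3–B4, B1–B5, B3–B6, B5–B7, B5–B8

Yes; width 2.

Checking the three conditions: (i) the bags cover all of {a, b, c, d, e, f, g, h, i, j}; (ii) for each edge, some bag contains both endpoints; (iii) the bags containing any fixed vertex form a subtree. All hold, so the decomposition is valid with width 3 − 1 = 2.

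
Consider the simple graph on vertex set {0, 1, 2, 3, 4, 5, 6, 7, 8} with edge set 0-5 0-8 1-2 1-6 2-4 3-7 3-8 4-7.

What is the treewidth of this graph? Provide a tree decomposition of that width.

Treewidth 1.
One such decomposition:
Bags: B1 = {0, 5}  B2 = {0, 8}  B3 = {3, 8}  B4 = {3, 7}  B5 = {4, 7}  B6 = {2, 4}  B7 = {1, 2}  B8 = {1, 6}
Tree: B1–B2, B2–B3, B3–B4, B4–B5, B5–B6, B6–B7, B7–B8

Each bag holds 2 vertices, so the decomposition has width 1, which upper-bounds the treewidth. Since G has at least one edge (e.g. 5–0), it is not an edgeless graph, so tw(G) ≥ 1. The upper and lower bounds meet at 1, so that is the treewidth.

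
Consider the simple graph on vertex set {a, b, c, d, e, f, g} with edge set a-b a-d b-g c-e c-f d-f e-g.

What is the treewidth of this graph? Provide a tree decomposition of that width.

Treewidth 2.
Bags: B1 = {b, e, g}  B2 = {a, b, e}  B3 = {a, d, e}  B4 = {d, e, f}  B5 = {c, e, f}
Tree: B1–B2, B2–B3, B3–B4, B4–B5

Every bag has size at most 3, so the width is 3 − 1 = 2 and tw(G) ≤ 2. Since e–g–b–a–d–f–c–e is a cycle in G, G is not acyclic. Forests are exactly the graphs of treewidth ≤ 1, so tw(G) ≥ 2. The upper and lower bounds meet at 2, so that is the treewidth.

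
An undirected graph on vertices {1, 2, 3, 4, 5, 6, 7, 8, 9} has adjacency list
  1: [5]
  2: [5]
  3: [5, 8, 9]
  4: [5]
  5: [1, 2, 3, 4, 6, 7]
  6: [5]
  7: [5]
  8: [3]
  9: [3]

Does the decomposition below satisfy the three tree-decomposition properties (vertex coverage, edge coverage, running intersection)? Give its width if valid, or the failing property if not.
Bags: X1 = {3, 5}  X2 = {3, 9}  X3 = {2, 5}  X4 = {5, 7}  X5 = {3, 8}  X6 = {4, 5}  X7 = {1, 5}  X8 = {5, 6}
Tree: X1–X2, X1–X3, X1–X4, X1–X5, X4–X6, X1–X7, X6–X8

Checking the three conditions: (i) the bags cover all of {1, 2, 3, 4, 5, 6, 7, 8, 9}; (ii) for each edge, some bag contains both endpoints; (iii) the bags containing any fixed vertex form a subtree. All hold, so the decomposition is valid with width 2 − 1 = 1.

Yes; width 1.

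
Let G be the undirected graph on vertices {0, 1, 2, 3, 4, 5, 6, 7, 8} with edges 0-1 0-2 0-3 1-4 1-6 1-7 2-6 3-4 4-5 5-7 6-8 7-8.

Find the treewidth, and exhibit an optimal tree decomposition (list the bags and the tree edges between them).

Every bag has size at most 4, so the width is 4 − 1 = 3 and tw(G) ≤ 3. For the lower bound: the 4 vertex sets {3,4,5}, {0}, {1}, {2,6,7,8} are disjoint, each induces a connected subgraph, and every pair is joined by at least one edge of G. Contracting each set to a single vertex therefore yields K_{4} as a minor, and since treewidth is minor-monotone, tw(G) ≥ tw(K_{4}) = 3. Combining the bounds, tw(G) = 3.

Treewidth 3.
One optimal decomposition is:
Bags: B1 = {0, 3, 4, 5}  B2 = {0, 1, 4, 5}  B3 = {0, 1, 5, 7}  B4 = {0, 1, 2, 7}  B5 = {1, 2, 6, 7}  B6 = {2, 6, 7, 8}
Tree: B1–B2, B2–B3, B3–B4, B4–B5, B5–B6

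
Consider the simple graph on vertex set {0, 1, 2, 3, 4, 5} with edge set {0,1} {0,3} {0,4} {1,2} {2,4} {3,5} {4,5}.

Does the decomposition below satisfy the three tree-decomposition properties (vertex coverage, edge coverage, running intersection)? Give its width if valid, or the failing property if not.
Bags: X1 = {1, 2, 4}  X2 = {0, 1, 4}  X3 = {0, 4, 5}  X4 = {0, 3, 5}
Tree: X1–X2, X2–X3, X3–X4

Vertex coverage: the bags together contain {0, 1, 2, 3, 4, 5}, the full vertex set. Edge coverage: each edge of G has both endpoints in at least one bag. Running intersection: for every vertex, the bags containing it form a connected subtree. All three properties hold, so this is a valid tree decomposition of width max|bag| − 1 = 2, and hence tw(G) ≤ 2.

Yes; width 2.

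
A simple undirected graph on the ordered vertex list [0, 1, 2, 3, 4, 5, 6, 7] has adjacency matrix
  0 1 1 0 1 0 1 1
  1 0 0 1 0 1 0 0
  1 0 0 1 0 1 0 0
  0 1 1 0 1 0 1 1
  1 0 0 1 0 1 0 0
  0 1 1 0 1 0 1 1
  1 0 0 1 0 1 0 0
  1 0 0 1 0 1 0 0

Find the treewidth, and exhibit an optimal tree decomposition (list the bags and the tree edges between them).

Every bag has size at most 4, so the width is 4 − 1 = 3 and tw(G) ≤ 3. For the lower bound: the 4 vertex sets {2,3}, {5,6}, {0}, {1} are disjoint, each induces a connected subgraph, and every pair is joined by at least one edge of G. Contracting each set to a single vertex therefore yields K_{4} as a minor, and since treewidth is minor-monotone, tw(G) ≥ tw(K_{4}) = 3. The upper and lower bounds meet at 3, so that is the treewidth.

Treewidth 3.
One such decomposition:
Bags: B1 = {0, 2, 3, 5}  B2 = {0, 3, 5, 6}  B3 = {0, 1, 3, 5}  B4 = {0, 3, 4, 5}  B5 = {0, 3, 5, 7}
Tree: B1–B2, B2–B3, B3–B4, B4–B5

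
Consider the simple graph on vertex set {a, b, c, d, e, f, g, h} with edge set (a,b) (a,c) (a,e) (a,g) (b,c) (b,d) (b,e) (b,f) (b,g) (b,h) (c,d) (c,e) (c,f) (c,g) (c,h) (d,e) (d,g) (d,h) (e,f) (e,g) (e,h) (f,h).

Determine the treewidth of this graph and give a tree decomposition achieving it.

Every bag has size at most 5, so the width is 5 − 1 = 4 and tw(G) ≤ 4. For the lower bound, the 5 vertices {b, c, d, e, g} are pairwise adjacent, and any tree decomposition puts a clique entirely inside one bag — forcing width ≥ 4. Therefore the treewidth is 4.

Treewidth 4.
One optimal decomposition is:
Bags: B1 = {b, c, d, e, h}  B2 = {b, c, e, f, h}  B3 = {b, c, d, e, g}  B4 = {a, b, c, e, g}
Tree: B1–B2, B1–B3, B3–B4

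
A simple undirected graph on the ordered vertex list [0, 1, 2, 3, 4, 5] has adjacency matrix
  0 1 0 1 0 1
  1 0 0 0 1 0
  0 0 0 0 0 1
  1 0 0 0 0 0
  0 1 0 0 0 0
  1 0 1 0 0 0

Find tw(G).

1

A width-1 tree decomposition is:
Bags: B1 = {2, 5}  B2 = {0, 5}  B3 = {0, 1}  B4 = {1, 4}  B5 = {0, 3}
Tree: B1–B2, B2–B3, B3–B4, B2–B5
Each bag holds 2 vertices, so the decomposition has width 1, which upper-bounds the treewidth. G has an edge, so its treewidth is at least 1. Hence tw(G) = 1 exactly.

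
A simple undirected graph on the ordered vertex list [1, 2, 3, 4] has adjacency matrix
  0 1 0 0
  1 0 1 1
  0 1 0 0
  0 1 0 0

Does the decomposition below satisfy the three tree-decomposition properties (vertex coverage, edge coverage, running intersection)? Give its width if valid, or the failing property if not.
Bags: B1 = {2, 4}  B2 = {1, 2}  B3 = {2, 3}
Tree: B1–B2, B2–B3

Every vertex of G appears in some bag (union = {1, 2, 3, 4}); every edge is covered by a bag; and for each vertex v the set of bags containing v is connected in the bag tree. The decomposition is therefore valid. The largest bag has 2 vertices, so the width is 1.

Yes; width 1.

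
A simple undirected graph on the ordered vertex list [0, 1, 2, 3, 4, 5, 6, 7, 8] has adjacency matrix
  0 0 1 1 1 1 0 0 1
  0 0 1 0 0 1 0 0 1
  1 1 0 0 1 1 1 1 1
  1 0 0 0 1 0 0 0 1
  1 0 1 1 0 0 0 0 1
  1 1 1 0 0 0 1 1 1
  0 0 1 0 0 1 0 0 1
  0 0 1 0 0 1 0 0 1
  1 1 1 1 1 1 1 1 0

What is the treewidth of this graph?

3

A width-3 tree decomposition is:
Bags: B1 = {2, 5, 6, 8}  B2 = {0, 2, 5, 8}  B3 = {2, 5, 7, 8}  B4 = {0, 2, 4, 8}  B5 = {0, 3, 4, 8}  B6 = {1, 2, 5, 8}
Tree: B1–B2, B1–B3, B2–B4, B4–B5, B2–B6
Every bag has size at most 4, so the width is 4 − 1 = 3 and tw(G) ≤ 3. For the lower bound, the 4 vertices {0, 2, 4, 8} are pairwise adjacent, and any tree decomposition puts a clique entirely inside one bag — forcing width ≥ 3. Combining the bounds, tw(G) = 3.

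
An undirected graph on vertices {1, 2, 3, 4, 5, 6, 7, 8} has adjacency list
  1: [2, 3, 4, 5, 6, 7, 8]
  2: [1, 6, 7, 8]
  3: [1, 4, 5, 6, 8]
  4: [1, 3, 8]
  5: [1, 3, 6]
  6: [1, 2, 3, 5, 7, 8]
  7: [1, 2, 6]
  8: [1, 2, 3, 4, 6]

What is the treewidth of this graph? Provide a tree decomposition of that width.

Every bag has size at most 4, so the width is 4 − 1 = 3 and tw(G) ≤ 3. For the lower bound, the 4 vertices {1, 3, 4, 8} are pairwise adjacent, and any tree decomposition puts a clique entirely inside one bag — forcing width ≥ 3. Combining the bounds, tw(G) = 3.

Treewidth 3.
One such decomposition:
Bags: B1 = {1, 3, 4, 8}  B2 = {1, 3, 6, 8}  B3 = {1, 2, 6, 8}  B4 = {1, 3, 5, 6}  B5 = {1, 2, 6, 7}
Tree: B1–B2, B2–B3, B2–B4, B3–B5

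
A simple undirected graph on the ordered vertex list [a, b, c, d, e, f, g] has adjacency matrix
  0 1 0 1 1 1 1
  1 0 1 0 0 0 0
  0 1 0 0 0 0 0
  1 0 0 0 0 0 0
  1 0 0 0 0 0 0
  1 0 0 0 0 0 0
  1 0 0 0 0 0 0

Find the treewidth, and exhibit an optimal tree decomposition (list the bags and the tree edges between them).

The largest bag has 2 vertices, giving width 1; this decomposition certifies tw(G) ≤ 1. Since G has at least one edge (e.g. b–a), it is not an edgeless graph, so tw(G) ≥ 1. Hence tw(G) = 1 exactly.

Treewidth 1.
One such decomposition:
Bags: B1 = {a, b}  B2 = {a, d}  B3 = {a, e}  B4 = {a, f}  B5 = {b, c}  B6 = {a, g}
Tree: B1–B2, B1–B3, B3–B4, B1–B5, B4–B6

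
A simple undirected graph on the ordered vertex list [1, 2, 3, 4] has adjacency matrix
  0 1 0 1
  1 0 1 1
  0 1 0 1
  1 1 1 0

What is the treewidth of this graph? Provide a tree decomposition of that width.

Each bag holds 3 vertices, so the decomposition has width 2, which upper-bounds the treewidth. For the lower bound, the 3 vertices {1, 2, 4} are pairwise adjacent, and any tree decomposition puts a clique entirely inside one bag — forcing width ≥ 2. The upper and lower bounds meet at 2, so that is the treewidth.

Treewidth 2.
Bags: B1 = {2, 3, 4}  B2 = {1, 2, 4}
Tree: B1–B2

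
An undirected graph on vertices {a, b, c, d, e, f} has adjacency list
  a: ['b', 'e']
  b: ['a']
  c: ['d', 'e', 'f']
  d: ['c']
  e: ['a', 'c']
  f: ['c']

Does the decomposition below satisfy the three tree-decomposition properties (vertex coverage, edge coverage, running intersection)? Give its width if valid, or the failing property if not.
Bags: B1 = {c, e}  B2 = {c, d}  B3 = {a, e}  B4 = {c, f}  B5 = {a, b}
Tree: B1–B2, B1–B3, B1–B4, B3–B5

Yes; width 1.

Checking the three conditions: (i) the bags cover all of {a, b, c, d, e, f}; (ii) for each edge, some bag contains both endpoints; (iii) the bags containing any fixed vertex form a subtree. All hold, so the decomposition is valid with width 2 − 1 = 1.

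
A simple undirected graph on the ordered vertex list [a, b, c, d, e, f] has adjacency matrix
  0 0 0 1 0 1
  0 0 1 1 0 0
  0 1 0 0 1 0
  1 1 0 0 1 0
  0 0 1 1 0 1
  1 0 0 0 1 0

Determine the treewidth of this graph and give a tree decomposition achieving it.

Treewidth 2.
Bags: B1 = {a, d, f}  B2 = {d, e, f}  B3 = {b, d, e}  B4 = {b, c, e}
Tree: B1–B2, B2–B3, B3–B4

Each bag holds 3 vertices, so the decomposition has width 2, which upper-bounds the treewidth. For the lower bound, G contains the cycle a–f–e–d–a, so G is not a forest; only forests have treewidth ≤ 1, hence tw(G) ≥ 2. Therefore the treewidth is 2.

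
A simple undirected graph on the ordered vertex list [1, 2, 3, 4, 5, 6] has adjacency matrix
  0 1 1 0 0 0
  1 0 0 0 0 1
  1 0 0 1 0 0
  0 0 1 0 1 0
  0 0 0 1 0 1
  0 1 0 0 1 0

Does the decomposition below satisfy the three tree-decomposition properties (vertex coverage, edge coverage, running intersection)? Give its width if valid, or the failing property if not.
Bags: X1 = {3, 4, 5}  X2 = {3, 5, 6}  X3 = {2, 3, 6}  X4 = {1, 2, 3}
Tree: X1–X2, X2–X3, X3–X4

Yes; width 2.

Every vertex of G appears in some bag (union = {1, 2, 3, 4, 5, 6}); every edge is covered by a bag; and for each vertex v the set of bags containing v is connected in the bag tree. The decomposition is therefore valid. The largest bag has 3 vertices, so the width is 2.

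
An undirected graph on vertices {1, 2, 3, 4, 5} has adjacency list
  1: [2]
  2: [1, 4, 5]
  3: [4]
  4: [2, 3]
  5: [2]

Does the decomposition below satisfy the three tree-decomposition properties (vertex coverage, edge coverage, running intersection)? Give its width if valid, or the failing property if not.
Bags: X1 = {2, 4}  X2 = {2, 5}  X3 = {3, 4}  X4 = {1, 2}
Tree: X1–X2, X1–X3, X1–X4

Yes; width 1.

Every vertex of G appears in some bag (union = {1, 2, 3, 4, 5}); every edge is covered by a bag; and for each vertex v the set of bags containing v is connected in the bag tree. The decomposition is therefore valid. The largest bag has 2 vertices, so the width is 1.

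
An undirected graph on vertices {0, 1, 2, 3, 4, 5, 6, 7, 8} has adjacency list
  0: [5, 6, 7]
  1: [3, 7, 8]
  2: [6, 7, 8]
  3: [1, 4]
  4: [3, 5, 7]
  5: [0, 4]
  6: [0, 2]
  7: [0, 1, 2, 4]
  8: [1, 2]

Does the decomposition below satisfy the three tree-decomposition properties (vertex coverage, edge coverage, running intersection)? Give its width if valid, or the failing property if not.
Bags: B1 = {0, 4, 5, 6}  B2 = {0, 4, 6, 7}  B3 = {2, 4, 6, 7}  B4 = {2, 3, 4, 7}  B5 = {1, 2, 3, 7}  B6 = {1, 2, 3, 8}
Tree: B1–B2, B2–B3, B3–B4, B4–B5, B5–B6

Checking the three conditions: (i) the bags cover all of {0, 1, 2, 3, 4, 5, 6, 7, 8}; (ii) for each edge, some bag contains both endpoints; (iii) the bags containing any fixed vertex form a subtree. All hold, so the decomposition is valid with width 4 − 1 = 3.

Yes; width 3.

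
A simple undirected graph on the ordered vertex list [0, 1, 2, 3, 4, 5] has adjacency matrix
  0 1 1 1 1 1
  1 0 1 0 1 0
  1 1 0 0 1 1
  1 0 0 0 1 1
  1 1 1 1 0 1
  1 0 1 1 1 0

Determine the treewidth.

A width-3 tree decomposition is:
Bags: B1 = {0, 1, 2, 4}  B2 = {0, 2, 4, 5}  B3 = {0, 3, 4, 5}
Tree: B1–B2, B2–B3
The largest bag has 4 vertices, giving width 3; this decomposition certifies tw(G) ≤ 3. Conversely, {0, 1, 2, 4} is a clique of size 4, and the vertices of any clique must share a bag in every tree decomposition; so some bag has ≥ 4 vertices and tw(G) ≥ 3. Combining the bounds, tw(G) = 3.

3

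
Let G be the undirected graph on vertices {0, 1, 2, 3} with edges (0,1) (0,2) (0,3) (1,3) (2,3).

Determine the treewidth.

A width-2 tree decomposition is:
Bags: B1 = {0, 1, 3}  B2 = {0, 2, 3}
Tree: B1–B2
Every bag has size at most 3, so the width is 3 − 1 = 2 and tw(G) ≤ 2. On the other hand G contains the 3-clique {0, 1, 3}. A clique must lie in a single bag of any decomposition, so no decomposition can have width below 2. Hence tw(G) = 2 exactly.

2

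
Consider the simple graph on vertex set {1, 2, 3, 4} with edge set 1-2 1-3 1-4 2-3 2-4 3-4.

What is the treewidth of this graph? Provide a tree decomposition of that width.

Treewidth 3.
One optimal decomposition is:
Bags: B1 = {1, 2, 3, 4}
Tree: (single bag)

A single bag containing all 4 vertices is trivially a valid decomposition of width 3. Conversely, {1, 2, 3, 4} is a clique of size 4, and the vertices of any clique must share a bag in every tree decomposition; so some bag has ≥ 4 vertices and tw(G) ≥ 3. Hence tw(G) = 3 exactly.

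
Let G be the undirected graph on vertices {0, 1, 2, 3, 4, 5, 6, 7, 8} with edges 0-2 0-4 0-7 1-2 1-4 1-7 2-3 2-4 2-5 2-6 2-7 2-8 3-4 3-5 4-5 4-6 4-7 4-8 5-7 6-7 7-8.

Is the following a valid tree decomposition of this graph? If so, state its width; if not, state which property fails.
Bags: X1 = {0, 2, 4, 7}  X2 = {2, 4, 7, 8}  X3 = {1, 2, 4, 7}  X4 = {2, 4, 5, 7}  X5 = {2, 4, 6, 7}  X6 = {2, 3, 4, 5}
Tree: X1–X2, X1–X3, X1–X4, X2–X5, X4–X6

Checking the three conditions: (i) the bags cover all of {0, 1, 2, 3, 4, 5, 6, 7, 8}; (ii) for each edge, some bag contains both endpoints; (iii) the bags containing any fixed vertex form a subtree. All hold, so the decomposition is valid with width 4 − 1 = 3.

Yes; width 3.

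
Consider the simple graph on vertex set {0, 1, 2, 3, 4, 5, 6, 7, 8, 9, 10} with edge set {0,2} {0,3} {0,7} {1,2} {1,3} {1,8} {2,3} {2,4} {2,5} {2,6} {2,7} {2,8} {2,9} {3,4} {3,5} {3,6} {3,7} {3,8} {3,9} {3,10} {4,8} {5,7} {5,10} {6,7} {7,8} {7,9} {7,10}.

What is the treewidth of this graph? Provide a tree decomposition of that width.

Treewidth 3.
One such decomposition:
Bags: B1 = {1, 2, 3, 8}  B2 = {2, 3, 7, 8}  B3 = {2, 3, 4, 8}  B4 = {2, 3, 7, 9}  B5 = {0, 2, 3, 7}  B6 = {2, 3, 5, 7}  B7 = {2, 3, 6, 7}  B8 = {3, 5, 7, 10}
Tree: B1–B2, B1–B3, B2–B4, B2–B5, B5–B6, B4–B7, B6–B8

The largest bag has 4 vertices, giving width 3; this decomposition certifies tw(G) ≤ 3. For the lower bound, the 4 vertices {1, 2, 3, 8} are pairwise adjacent, and any tree decomposition puts a clique entirely inside one bag — forcing width ≥ 3. The upper and lower bounds meet at 3, so that is the treewidth.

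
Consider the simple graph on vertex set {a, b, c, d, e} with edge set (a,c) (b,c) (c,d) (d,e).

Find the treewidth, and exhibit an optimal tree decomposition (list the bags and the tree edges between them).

Treewidth 1.
One such decomposition:
Bags: B1 = {c, d}  B2 = {b, c}  B3 = {d, e}  B4 = {a, c}
Tree: B1–B2, B1–B3, B1–B4

The largest bag has 2 vertices, giving width 1; this decomposition certifies tw(G) ≤ 1. G has an edge, so its treewidth is at least 1. Combining the bounds, tw(G) = 1.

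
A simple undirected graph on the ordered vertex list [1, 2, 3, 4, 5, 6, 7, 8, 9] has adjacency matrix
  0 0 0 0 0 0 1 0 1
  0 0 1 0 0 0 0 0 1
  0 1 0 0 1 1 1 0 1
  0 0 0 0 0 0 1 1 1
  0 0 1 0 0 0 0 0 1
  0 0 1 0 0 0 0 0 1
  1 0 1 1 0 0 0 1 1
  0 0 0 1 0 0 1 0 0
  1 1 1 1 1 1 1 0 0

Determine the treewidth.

2

A width-2 tree decomposition is:
Bags: B1 = {1, 7, 9}  B2 = {4, 7, 9}  B3 = {3, 7, 9}  B4 = {3, 6, 9}  B5 = {4, 7, 8}  B6 = {2, 3, 9}  B7 = {3, 5, 9}
Tree: B1–B2, B2–B3, B3–B4, B2–B5, B4–B6, B3–B7
Each bag holds 3 vertices, so the decomposition has width 2, which upper-bounds the treewidth. On the other hand G contains the 3-clique {4, 7, 8}. A clique must lie in a single bag of any decomposition, so no decomposition can have width below 2. Therefore the treewidth is 2.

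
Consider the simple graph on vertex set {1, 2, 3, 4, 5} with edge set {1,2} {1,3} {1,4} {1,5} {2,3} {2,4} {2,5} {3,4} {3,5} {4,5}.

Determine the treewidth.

A width-4 tree decomposition is:
Bags: B1 = {1, 2, 3, 4, 5}
Tree: (single bag)
With just one bag of size 5, the width is 5 − 1 = 4, so tw(G) ≤ 4. For the lower bound, the 5 vertices {1, 2, 3, 4, 5} are pairwise adjacent, and any tree decomposition puts a clique entirely inside one bag — forcing width ≥ 4. Therefore the treewidth is 4.

4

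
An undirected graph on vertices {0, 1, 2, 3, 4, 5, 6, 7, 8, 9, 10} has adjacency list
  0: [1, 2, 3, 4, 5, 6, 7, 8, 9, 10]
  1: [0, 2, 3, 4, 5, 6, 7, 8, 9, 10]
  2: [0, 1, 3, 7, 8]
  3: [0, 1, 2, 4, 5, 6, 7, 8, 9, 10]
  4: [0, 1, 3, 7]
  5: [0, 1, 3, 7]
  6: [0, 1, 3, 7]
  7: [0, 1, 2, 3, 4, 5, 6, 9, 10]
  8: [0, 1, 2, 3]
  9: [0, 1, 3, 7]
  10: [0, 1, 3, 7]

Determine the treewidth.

A width-4 tree decomposition is:
Bags: B1 = {0, 1, 3, 5, 7}  B2 = {0, 1, 3, 6, 7}  B3 = {0, 1, 3, 7, 10}  B4 = {0, 1, 3, 7, 9}  B5 = {0, 1, 2, 3, 7}  B6 = {0, 1, 2, 3, 8}  B7 = {0, 1, 3, 4, 7}
Tree: B1–B2, B2–B3, B1–B4, B3–B5, B5–B6, B1–B7
Each bag holds 5 vertices, so the decomposition has width 4, which upper-bounds the treewidth. Conversely, {0, 1, 2, 3, 8} is a clique of size 5, and the vertices of any clique must share a bag in every tree decomposition; so some bag has ≥ 5 vertices and tw(G) ≥ 4. Therefore the treewidth is 4.

4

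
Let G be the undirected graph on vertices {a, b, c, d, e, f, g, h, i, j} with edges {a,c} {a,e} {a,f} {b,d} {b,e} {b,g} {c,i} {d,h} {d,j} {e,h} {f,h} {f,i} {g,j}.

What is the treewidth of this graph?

A width-2 tree decomposition is:
Bags: B1 = {c, f, i}  B2 = {a, c, f}  B3 = {a, f, h}  B4 = {a, e, h}  B5 = {d, e, h}  B6 = {b, d, e}  B7 = {b, d, j}  B8 = {b, g, j}
Tree: B1–B2, B2–B3, B3–B4, B4–B5, B5–B6, B6–B7, B7–B8
The largest bag has 3 vertices, giving width 2; this decomposition certifies tw(G) ≤ 2. Since i–c–a–f–i is a cycle in G, G is not acyclic. Forests are exactly the graphs of treewidth ≤ 1, so tw(G) ≥ 2. Hence tw(G) = 2 exactly.

2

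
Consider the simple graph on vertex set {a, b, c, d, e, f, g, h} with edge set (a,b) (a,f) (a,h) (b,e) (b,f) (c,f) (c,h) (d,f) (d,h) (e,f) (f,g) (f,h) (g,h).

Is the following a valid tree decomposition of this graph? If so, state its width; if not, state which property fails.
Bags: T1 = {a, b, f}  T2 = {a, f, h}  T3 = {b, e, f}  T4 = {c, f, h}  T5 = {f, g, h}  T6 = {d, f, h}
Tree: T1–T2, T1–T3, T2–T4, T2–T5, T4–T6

Vertex coverage: the bags together contain {a, b, c, d, e, f, g, h}, the full vertex set. Edge coverage: each edge of G has both endpoints in at least one bag. Running intersection: for every vertex, the bags containing it form a connected subtree. All three properties hold, so this is a valid tree decomposition of width max|bag| − 1 = 2, and hence tw(G) ≤ 2.

Yes; width 2.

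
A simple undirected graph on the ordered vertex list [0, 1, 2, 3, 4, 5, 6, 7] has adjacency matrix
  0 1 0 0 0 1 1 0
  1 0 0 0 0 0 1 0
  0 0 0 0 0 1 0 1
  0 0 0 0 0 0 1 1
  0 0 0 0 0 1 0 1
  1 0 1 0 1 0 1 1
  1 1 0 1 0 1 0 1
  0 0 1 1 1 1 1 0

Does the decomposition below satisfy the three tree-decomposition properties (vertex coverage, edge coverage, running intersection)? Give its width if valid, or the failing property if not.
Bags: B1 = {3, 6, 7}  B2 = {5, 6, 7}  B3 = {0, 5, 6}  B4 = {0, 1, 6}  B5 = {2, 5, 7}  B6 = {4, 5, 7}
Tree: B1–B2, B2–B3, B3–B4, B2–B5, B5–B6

Every vertex of G appears in some bag (union = {0, 1, 2, 3, 4, 5, 6, 7}); every edge is covered by a bag; and for each vertex v the set of bags containing v is connected in the bag tree. The decomposition is therefore valid. The largest bag has 3 vertices, so the width is 2.

Yes; width 2.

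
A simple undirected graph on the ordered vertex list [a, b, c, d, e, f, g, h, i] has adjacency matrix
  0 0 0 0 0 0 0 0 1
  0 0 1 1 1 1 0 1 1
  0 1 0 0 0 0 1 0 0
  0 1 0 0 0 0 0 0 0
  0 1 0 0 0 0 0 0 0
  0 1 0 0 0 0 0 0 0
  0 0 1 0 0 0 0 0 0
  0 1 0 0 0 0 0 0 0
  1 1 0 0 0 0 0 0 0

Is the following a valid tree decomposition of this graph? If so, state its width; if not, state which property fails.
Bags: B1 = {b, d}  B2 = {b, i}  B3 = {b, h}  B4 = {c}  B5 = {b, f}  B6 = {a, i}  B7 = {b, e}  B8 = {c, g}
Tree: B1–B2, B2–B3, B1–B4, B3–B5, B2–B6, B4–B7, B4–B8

No — edge (b,c) lies in no bag.

A tree decomposition must satisfy three properties: every vertex lies in some bag; for every edge, both endpoints lie together in some bag; and for every vertex, the bags containing it form a connected subtree. Here edge (b,c) lies in no bag, so the decomposition is invalid.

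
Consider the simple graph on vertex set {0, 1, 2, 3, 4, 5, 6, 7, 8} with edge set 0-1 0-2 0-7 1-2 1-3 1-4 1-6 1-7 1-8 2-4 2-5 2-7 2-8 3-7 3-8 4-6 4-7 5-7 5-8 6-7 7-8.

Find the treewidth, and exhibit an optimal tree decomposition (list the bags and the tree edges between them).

Treewidth 3.
One such decomposition:
Bags: B1 = {1, 2, 4, 7}  B2 = {1, 4, 6, 7}  B3 = {0, 1, 2, 7}  B4 = {1, 2, 7, 8}  B5 = {1, 3, 7, 8}  B6 = {2, 5, 7, 8}
Tree: B1–B2, B1–B3, B1–B4, B4–B5, B4–B6

Each bag holds 4 vertices, so the decomposition has width 3, which upper-bounds the treewidth. For the lower bound, the 4 vertices {0, 1, 2, 7} are pairwise adjacent, and any tree decomposition puts a clique entirely inside one bag — forcing width ≥ 3. Hence tw(G) = 3 exactly.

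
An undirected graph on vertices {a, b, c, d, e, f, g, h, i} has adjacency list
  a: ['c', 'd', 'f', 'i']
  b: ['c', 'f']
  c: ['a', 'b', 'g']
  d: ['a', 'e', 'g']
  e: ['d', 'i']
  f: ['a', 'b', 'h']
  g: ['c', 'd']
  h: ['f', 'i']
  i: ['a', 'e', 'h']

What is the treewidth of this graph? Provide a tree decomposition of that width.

Treewidth 3.
One such decomposition:
Bags: B1 = {c, d, e, g}  B2 = {a, c, d, e}  B3 = {a, c, e, i}  B4 = {a, b, c, i}  B5 = {a, b, f, i}  B6 = {b, f, h, i}
Tree: B1–B2, B2–B3, B3–B4, B4–B5, B5–B6

The largest bag has 4 vertices, giving width 3; this decomposition certifies tw(G) ≤ 3. For the lower bound: the 4 vertex sets {d,e,g}, {c}, {a}, {b,f,h,i} are disjoint, each induces a connected subgraph, and every pair is joined by at least one edge of G. Contracting each set to a single vertex therefore yields K_{4} as a minor, and since treewidth is minor-monotone, tw(G) ≥ tw(K_{4}) = 3. The upper and lower bounds meet at 3, so that is the treewidth.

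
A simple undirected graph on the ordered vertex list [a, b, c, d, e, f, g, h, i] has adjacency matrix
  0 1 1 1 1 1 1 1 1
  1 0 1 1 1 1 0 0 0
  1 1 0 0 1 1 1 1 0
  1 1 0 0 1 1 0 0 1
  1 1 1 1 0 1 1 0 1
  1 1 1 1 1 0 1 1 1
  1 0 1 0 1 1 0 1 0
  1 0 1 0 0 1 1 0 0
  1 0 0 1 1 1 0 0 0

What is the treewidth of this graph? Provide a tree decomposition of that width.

Treewidth 4.
One optimal decomposition is:
Bags: B1 = {a, b, c, e, f}  B2 = {a, b, d, e, f}  B3 = {a, d, e, f, i}  B4 = {a, c, e, f, g}  B5 = {a, c, f, g, h}
Tree: B1–B2, B2–B3, B1–B4, B4–B5

Each bag holds 5 vertices, so the decomposition has width 4, which upper-bounds the treewidth. Conversely, {a, b, d, e, f} is a clique of size 5, and the vertices of any clique must share a bag in every tree decomposition; so some bag has ≥ 5 vertices and tw(G) ≥ 4. Hence tw(G) = 4 exactly.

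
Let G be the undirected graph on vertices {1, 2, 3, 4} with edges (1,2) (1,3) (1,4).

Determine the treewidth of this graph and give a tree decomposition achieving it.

Every bag has size at most 2, so the width is 2 − 1 = 1 and tw(G) ≤ 1. G has an edge, so its treewidth is at least 1. The upper and lower bounds meet at 1, so that is the treewidth.

Treewidth 1.
One optimal decomposition is:
Bags: B1 = {1, 4}  B2 = {1, 2}  B3 = {1, 3}
Tree: B1–B2, B1–B3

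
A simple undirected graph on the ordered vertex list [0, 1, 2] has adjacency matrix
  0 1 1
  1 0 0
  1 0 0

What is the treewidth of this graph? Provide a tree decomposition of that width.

The largest bag has 2 vertices, giving width 1; this decomposition certifies tw(G) ≤ 1. G has an edge, so its treewidth is at least 1. The upper and lower bounds meet at 1, so that is the treewidth.

Treewidth 1.
Bags: B1 = {0, 2}  B2 = {0, 1}
Tree: B1–B2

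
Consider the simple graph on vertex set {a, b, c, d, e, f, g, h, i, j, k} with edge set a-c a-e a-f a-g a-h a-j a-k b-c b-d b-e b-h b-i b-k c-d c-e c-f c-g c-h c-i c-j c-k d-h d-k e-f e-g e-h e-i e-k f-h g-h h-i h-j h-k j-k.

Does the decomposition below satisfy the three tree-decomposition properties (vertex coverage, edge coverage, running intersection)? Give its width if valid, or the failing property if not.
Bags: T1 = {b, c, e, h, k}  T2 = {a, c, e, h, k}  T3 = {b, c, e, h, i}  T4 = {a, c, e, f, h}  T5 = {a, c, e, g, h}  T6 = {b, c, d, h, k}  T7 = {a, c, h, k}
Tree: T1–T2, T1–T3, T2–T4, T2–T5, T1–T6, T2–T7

No — vertex j appears in no bag.

A tree decomposition must satisfy three properties: every vertex lies in some bag; for every edge, both endpoints lie together in some bag; and for every vertex, the bags containing it form a connected subtree. Here vertex j appears in no bag, so the decomposition is invalid.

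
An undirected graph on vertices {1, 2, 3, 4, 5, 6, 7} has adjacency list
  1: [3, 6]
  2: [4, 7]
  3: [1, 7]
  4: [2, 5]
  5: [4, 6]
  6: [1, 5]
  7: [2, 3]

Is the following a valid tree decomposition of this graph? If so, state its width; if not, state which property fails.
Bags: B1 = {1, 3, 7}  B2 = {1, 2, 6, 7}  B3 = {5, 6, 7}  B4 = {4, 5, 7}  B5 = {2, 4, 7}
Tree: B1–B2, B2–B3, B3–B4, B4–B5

A tree decomposition must satisfy three properties: every vertex lies in some bag; for every edge, both endpoints lie together in some bag; and for every vertex, the bags containing it form a connected subtree. Here bags containing vertex 2 are not connected in the tree, so the decomposition is invalid.

No — bags containing vertex 2 are not connected in the tree.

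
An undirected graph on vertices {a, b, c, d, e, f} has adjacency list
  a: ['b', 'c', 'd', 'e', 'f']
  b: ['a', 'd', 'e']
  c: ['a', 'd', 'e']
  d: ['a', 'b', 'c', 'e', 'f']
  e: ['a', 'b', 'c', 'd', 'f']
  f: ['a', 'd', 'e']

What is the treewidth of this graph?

3

A width-3 tree decomposition is:
Bags: B1 = {a, b, d, e}  B2 = {a, c, d, e}  B3 = {a, d, e, f}
Tree: B1–B2, B2–B3
Every bag has size at most 4, so the width is 4 − 1 = 3 and tw(G) ≤ 3. On the other hand G contains the 4-clique {a, c, d, e}. A clique must lie in a single bag of any decomposition, so no decomposition can have width below 3. Therefore the treewidth is 3.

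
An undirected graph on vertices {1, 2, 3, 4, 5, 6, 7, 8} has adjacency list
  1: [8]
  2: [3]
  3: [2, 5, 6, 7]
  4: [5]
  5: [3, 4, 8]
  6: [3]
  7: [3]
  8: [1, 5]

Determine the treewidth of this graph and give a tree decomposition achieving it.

Every bag has size at most 2, so the width is 2 − 1 = 1 and tw(G) ≤ 1. Since G has at least one edge (e.g. 5–3), it is not an edgeless graph, so tw(G) ≥ 1. Hence tw(G) = 1 exactly.

Treewidth 1.
One such decomposition:
Bags: B1 = {3, 5}  B2 = {2, 3}  B3 = {3, 6}  B4 = {4, 5}  B5 = {5, 8}  B6 = {1, 8}  B7 = {3, 7}
Tree: B1–B2, B2–B3, B1–B4, B1–B5, B5–B6, B2–B7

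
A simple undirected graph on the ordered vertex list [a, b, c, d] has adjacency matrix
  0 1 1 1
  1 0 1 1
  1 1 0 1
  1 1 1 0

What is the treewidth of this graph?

A width-3 tree decomposition is:
Bags: B1 = {a, b, c, d}
Tree: (single bag)
A single bag containing all 4 vertices is trivially a valid decomposition of width 3. On the other hand G contains the 4-clique {a, b, c, d}. A clique must lie in a single bag of any decomposition, so no decomposition can have width below 3. The upper and lower bounds meet at 3, so that is the treewidth.

3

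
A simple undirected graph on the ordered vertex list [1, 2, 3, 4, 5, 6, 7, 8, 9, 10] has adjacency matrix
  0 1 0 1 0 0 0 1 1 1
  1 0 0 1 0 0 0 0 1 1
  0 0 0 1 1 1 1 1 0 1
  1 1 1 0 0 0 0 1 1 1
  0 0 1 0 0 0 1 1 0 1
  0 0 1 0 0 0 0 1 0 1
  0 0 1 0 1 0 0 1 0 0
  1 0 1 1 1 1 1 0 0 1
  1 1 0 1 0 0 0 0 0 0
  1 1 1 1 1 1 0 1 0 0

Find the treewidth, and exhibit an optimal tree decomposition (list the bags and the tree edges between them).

Every bag has size at most 4, so the width is 4 − 1 = 3 and tw(G) ≤ 3. Conversely, {1, 4, 8, 10} is a clique of size 4, and the vertices of any clique must share a bag in every tree decomposition; so some bag has ≥ 4 vertices and tw(G) ≥ 3. The upper and lower bounds meet at 3, so that is the treewidth.

Treewidth 3.
One such decomposition:
Bags: B1 = {3, 4, 8, 10}  B2 = {1, 4, 8, 10}  B3 = {3, 5, 8, 10}  B4 = {1, 2, 4, 10}  B5 = {3, 5, 7, 8}  B6 = {1, 2, 4, 9}  B7 = {3, 6, 8, 10}
Tree: B1–B2, B1–B3, B2–B4, B3–B5, B4–B6, B3–B7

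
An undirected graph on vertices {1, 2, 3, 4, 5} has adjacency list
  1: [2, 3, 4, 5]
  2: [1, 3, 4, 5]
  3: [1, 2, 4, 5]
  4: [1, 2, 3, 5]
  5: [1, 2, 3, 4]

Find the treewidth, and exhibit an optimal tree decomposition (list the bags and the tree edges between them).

Treewidth 4.
One such decomposition:
Bags: B1 = {1, 2, 3, 4, 5}
Tree: (single bag)

With just one bag of size 5, the width is 5 − 1 = 4, so tw(G) ≤ 4. Conversely, {1, 2, 3, 4, 5} is a clique of size 5, and the vertices of any clique must share a bag in every tree decomposition; so some bag has ≥ 5 vertices and tw(G) ≥ 4. Combining the bounds, tw(G) = 4.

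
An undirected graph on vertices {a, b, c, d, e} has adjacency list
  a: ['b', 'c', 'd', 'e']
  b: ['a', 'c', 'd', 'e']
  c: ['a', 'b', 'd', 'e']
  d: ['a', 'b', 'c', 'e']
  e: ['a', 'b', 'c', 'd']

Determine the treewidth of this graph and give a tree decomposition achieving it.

Treewidth 4.
Bags: B1 = {a, b, c, d, e}
Tree: (single bag)

With just one bag of size 5, the width is 5 − 1 = 4, so tw(G) ≤ 4. Conversely, {a, b, c, d, e} is a clique of size 5, and the vertices of any clique must share a bag in every tree decomposition; so some bag has ≥ 5 vertices and tw(G) ≥ 4. The upper and lower bounds meet at 4, so that is the treewidth.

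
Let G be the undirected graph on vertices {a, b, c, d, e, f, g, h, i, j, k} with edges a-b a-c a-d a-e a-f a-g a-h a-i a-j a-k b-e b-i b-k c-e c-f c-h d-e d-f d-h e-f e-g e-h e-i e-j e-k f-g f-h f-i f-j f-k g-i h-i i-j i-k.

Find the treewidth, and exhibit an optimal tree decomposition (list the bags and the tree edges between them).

The largest bag has 5 vertices, giving width 4; this decomposition certifies tw(G) ≤ 4. Conversely, {a, d, e, f, h} is a clique of size 5, and the vertices of any clique must share a bag in every tree decomposition; so some bag has ≥ 5 vertices and tw(G) ≥ 4. Combining the bounds, tw(G) = 4.

Treewidth 4.
One optimal decomposition is:
Bags: B1 = {a, e, f, i, k}  B2 = {a, b, e, i, k}  B3 = {a, e, f, h, i}  B4 = {a, e, f, i, j}  B5 = {a, c, e, f, h}  B6 = {a, e, f, g, i}  B7 = {a, d, e, f, h}
Tree: B1–B2, B1–B3, B1–B4, B3–B5, B1–B6, B5–B7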